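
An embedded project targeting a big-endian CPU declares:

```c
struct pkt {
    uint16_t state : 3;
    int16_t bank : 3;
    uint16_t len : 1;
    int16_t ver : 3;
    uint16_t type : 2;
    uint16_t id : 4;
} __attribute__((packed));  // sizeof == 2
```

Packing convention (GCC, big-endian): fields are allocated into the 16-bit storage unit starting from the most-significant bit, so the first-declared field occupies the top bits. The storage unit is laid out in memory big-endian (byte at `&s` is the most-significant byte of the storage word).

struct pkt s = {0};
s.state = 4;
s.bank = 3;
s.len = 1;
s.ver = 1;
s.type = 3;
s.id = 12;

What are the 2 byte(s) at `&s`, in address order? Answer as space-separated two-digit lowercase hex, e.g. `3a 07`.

[13+:3] state=4 & 0x7 = 0x4; word=0x8000
[10+:3] bank=3 & 0x7 = 0x3; word=0x8c00
[9+:1] len=1 & 0x1 = 0x1; word=0x8e00
[6+:3] ver=1 & 0x7 = 0x1; word=0x8e40
[4+:2] type=3 & 0x3 = 0x3; word=0x8e70
[0+:4] id=12 & 0xf = 0xc; word=0x8e7c
word = 0x8e7c → big-endian bytes:
  [0]=0x8e  [1]=0x7c

8e 7c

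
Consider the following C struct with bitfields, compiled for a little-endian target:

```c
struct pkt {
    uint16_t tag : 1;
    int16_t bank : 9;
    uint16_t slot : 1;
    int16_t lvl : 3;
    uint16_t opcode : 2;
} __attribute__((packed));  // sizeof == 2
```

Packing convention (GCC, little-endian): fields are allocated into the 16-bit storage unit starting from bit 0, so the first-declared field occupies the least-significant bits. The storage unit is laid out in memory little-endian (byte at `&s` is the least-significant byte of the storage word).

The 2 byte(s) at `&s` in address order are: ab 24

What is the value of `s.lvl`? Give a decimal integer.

-4

[0]=0xab [1]=0x24 (little-endian) → word 0x24ab
tag [0+:1] = (word>>0) & 0x1 = 1
bank [1+:9] = (word>>1) & 0x1ff = 85
slot [10+:1] = (word>>10) & 0x1 = 1
lvl [11+:3] = (word>>11) & 0x7 = 4  ←
opcode [14+:2] = (word>>14) & 0x3 = 0
lvl signed 3b, MSB=1: 4 - 8 = -4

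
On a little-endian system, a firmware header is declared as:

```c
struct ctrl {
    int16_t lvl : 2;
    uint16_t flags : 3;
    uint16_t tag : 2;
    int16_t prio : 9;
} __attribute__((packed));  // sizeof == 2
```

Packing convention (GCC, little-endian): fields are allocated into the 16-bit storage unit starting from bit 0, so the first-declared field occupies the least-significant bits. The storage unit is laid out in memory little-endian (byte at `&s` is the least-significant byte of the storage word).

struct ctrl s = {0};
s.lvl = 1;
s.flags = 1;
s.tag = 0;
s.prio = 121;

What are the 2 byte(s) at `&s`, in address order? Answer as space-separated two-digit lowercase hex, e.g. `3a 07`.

85 3c

lvl:2 = 1 → 0x1 << 0 → word 0x0001
flags:3 = 1 → 0x1 << 2 → word 0x0005
tag:2 = 0 → 0x0 << 5 → word 0x0005
prio:9 = 121 → 0x79 << 7 → word 0x3c85
word = 0x3c85 → little-endian bytes:
  [0]=0x85  [1]=0x3c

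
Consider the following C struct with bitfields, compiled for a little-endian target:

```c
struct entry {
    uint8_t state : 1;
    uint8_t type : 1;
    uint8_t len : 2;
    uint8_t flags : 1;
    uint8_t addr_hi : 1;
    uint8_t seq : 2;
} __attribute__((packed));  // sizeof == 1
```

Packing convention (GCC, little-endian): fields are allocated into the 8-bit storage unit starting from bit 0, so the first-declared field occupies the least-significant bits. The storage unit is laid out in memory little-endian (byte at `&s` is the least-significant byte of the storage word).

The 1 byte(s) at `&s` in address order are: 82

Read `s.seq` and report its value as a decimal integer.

2

[0]=0x82 (little-endian) → word 0x82
state:1 @ bit 0 → (0x82>>0)&0x1 = 0x0
type:1 @ bit 1 → (0x82>>1)&0x1 = 0x1
len:2 @ bit 2 → (0x82>>2)&0x3 = 0x0
flags:1 @ bit 4 → (0x82>>4)&0x1 = 0x0
addr_hi:1 @ bit 5 → (0x82>>5)&0x1 = 0x0
seq:2 @ bit 6 → (0x82>>6)&0x3 = 0x2  ←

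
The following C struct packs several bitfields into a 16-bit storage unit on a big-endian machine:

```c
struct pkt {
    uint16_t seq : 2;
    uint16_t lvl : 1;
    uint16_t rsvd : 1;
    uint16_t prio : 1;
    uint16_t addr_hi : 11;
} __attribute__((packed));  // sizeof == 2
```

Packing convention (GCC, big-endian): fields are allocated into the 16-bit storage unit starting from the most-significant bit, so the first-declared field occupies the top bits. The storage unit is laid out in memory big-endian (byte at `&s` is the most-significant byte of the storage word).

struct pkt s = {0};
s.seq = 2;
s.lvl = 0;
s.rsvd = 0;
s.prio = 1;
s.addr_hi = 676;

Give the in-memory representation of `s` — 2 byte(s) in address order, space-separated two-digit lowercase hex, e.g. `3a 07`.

[14+:2] seq=2 & 0x3 = 0x2; word=0x8000
[13+:1] lvl=0 & 0x1 = 0x0; word=0x8000
[12+:1] rsvd=0 & 0x1 = 0x0; word=0x8000
[11+:1] prio=1 & 0x1 = 0x1; word=0x8800
[0+:11] addr_hi=676 & 0x7ff = 0x2a4; word=0x8aa4
word = 0x8aa4 → big-endian bytes:
  [0]=0x8a  [1]=0xa4

8a a4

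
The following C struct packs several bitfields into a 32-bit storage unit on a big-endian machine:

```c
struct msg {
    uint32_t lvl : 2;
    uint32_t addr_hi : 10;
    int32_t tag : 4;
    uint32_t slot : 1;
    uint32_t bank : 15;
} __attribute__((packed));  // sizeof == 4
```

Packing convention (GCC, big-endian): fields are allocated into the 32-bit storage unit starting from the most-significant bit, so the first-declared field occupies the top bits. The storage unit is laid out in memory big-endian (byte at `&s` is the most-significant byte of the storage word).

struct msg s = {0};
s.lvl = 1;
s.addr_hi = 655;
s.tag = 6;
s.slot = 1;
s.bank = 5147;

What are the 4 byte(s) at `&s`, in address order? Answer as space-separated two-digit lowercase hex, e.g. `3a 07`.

lvl:2 = 1 → 0x1 << 30 → word 0x40000000
addr_hi:10 = 655 → 0x28f << 20 → word 0x68f00000
tag:4 = 6 → 0x6 << 16 → word 0x68f60000
slot:1 = 1 → 0x1 << 15 → word 0x68f68000
bank:15 = 5147 → 0x141b << 0 → word 0x68f6941b
word = 0x68f6941b → big-endian bytes:
  [0]=0x68  [1]=0xf6  [2]=0x94  [3]=0x1b

68 f6 94 1b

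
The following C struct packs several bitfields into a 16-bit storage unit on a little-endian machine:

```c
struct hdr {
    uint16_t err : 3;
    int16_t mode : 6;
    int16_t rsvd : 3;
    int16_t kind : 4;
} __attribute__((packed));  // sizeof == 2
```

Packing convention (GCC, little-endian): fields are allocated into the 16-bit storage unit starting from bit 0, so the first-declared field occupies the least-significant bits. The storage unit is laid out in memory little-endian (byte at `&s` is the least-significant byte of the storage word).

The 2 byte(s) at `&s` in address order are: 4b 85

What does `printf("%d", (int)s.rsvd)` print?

2

[0]=0x4b [1]=0x85 (little-endian) → word 0x854b
err [0+:3] = (word>>0) & 0x7 = 3
mode [3+:6] = (word>>3) & 0x3f = 41
rsvd [9+:3] = (word>>9) & 0x7 = 2  ←
kind [12+:4] = (word>>12) & 0xf = 8
rsvd signed 3b, MSB=0: value = 2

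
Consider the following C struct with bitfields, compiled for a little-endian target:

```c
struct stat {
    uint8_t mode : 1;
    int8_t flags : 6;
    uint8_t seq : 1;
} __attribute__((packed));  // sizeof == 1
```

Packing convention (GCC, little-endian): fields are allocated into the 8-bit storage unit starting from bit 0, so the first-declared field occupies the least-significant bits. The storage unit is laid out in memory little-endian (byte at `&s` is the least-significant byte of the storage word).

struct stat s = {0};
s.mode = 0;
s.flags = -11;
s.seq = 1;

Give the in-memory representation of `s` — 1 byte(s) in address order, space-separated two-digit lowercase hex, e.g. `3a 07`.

ea

[0+:1] mode=0 & 0x1 = 0x0; word=0x00
[1+:6] flags=-11 & 0x3f = 0x35; word=0x6a
[7+:1] seq=1 & 0x1 = 0x1; word=0xea
word = 0xea → little-endian bytes:
  [0]=0xea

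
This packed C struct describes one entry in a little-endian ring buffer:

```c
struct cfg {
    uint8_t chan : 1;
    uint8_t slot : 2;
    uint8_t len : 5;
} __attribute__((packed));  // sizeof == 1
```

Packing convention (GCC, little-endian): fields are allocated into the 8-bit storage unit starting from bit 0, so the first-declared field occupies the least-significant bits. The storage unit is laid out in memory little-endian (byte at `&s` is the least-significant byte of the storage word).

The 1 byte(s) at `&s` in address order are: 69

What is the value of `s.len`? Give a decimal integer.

13

[0]=0x69 (little-endian) → word 0x69
chan [0+:1] = (word>>0) & 0x1 = 1
slot [1+:2] = (word>>1) & 0x3 = 0
len [3+:5] = (word>>3) & 0x1f = 13  ←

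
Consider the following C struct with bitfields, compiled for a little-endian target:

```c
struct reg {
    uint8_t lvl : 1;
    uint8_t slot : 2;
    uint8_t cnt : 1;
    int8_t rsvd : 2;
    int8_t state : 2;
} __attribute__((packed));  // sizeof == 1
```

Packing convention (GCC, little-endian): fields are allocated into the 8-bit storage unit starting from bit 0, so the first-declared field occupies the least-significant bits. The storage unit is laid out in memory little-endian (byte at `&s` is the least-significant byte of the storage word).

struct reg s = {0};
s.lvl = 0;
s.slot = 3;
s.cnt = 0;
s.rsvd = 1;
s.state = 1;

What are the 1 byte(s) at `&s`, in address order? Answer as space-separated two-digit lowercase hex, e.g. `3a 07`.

lvl (1b) val=0 bits=0x0 at bit 0: 0x00
slot (2b) val=3 bits=0x3 at bit 1: 0x06
cnt (1b) val=0 bits=0x0 at bit 3: 0x06
rsvd (2b) val=1 bits=0x1 at bit 4: 0x16
state (2b) val=1 bits=0x1 at bit 6: 0x56
word = 0x56 → little-endian bytes:
  [0]=0x56

56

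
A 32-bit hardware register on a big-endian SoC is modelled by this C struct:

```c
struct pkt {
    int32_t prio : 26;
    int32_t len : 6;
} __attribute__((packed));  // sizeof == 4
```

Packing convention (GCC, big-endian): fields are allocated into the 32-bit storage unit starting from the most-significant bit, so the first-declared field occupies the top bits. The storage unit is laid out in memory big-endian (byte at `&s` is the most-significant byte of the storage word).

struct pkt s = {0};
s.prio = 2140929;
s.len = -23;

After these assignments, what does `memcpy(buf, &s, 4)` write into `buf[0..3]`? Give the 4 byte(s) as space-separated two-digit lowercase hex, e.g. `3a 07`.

prio (26b) val=2140929 bits=0x20ab01 at bit 6: 0x082ac040
len (6b) val=-23 bits=0x29 at bit 0: 0x082ac069
word = 0x082ac069 → big-endian bytes:
  [0]=0x08  [1]=0x2a  [2]=0xc0  [3]=0x69

08 2a c0 69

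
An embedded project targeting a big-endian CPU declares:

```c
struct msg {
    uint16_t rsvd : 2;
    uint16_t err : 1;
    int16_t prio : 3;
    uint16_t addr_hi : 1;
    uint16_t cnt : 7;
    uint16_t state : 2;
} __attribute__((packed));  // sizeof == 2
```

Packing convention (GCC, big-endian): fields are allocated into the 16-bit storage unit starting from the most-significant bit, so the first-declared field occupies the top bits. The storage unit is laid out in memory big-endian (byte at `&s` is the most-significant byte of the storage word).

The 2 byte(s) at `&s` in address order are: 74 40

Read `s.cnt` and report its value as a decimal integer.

[0]=0x74 [1]=0x40 (big-endian) → word 0x7440
rsvd:2 @ bit 14 → (0x7440>>14)&0x3 = 0x1
err:1 @ bit 13 → (0x7440>>13)&0x1 = 0x1
prio:3 @ bit 10 → (0x7440>>10)&0x7 = 0x5
addr_hi:1 @ bit 9 → (0x7440>>9)&0x1 = 0x0
cnt:7 @ bit 2 → (0x7440>>2)&0x7f = 0x10  ←
state:2 @ bit 0 → (0x7440>>0)&0x3 = 0x0

16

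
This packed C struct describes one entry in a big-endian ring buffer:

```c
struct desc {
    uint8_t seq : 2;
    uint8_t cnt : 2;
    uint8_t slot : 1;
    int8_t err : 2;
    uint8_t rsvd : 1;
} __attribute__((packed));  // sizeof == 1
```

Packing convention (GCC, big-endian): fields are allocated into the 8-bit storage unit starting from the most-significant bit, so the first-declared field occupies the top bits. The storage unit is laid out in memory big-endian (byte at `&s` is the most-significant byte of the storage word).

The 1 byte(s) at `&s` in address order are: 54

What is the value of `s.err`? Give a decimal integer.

[0]=0x54 (big-endian) → word 0x54
seq [6+:2] = (word>>6) & 0x3 = 1
cnt [4+:2] = (word>>4) & 0x3 = 1
slot [3+:1] = (word>>3) & 0x1 = 0
err [1+:2] = (word>>1) & 0x3 = 2  ←
rsvd [0+:1] = (word>>0) & 0x1 = 0
err signed 2b, MSB=1: 2 - 4 = -2

-2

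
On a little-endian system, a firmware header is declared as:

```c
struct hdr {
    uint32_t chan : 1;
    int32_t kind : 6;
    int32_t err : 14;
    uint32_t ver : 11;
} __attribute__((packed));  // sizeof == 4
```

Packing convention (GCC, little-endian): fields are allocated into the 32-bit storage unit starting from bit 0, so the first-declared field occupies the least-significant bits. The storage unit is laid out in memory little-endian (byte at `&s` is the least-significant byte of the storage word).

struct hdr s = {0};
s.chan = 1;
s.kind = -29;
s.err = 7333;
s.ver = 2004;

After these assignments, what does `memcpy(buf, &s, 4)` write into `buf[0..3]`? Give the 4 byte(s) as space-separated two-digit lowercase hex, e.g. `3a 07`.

[0+:1] chan=1 & 0x1 = 0x1; word=0x00000001
[1+:6] kind=-29 & 0x3f = 0x23; word=0x00000047
[7+:14] err=7333 & 0x3fff = 0x1ca5; word=0x000e52c7
[21+:11] ver=2004 & 0x7ff = 0x7d4; word=0xfa8e52c7
word = 0xfa8e52c7 → little-endian bytes:
  [0]=0xc7  [1]=0x52  [2]=0x8e  [3]=0xfa

c7 52 8e fa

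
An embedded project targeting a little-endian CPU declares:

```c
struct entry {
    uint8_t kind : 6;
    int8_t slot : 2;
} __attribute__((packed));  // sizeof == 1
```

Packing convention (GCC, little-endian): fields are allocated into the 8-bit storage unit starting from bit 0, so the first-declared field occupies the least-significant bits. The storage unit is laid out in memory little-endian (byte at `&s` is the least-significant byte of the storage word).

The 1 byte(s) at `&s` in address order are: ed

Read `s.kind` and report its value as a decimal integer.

[0]=0xed (little-endian) → word 0xed
kind [0+:6] = (word>>0) & 0x3f = 45  ←
slot [6+:2] = (word>>6) & 0x3 = 3

45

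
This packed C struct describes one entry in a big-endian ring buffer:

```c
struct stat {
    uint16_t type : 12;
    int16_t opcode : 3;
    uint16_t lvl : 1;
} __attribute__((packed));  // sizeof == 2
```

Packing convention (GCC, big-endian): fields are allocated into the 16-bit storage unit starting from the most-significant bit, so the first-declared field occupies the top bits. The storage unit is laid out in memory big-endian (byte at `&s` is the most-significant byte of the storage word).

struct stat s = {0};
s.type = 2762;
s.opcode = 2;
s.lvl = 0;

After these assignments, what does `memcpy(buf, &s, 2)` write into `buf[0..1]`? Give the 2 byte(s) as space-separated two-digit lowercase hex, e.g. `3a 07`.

[4+:12] type=2762 & 0xfff = 0xaca; word=0xaca0
[1+:3] opcode=2 & 0x7 = 0x2; word=0xaca4
[0+:1] lvl=0 & 0x1 = 0x0; word=0xaca4
word = 0xaca4 → big-endian bytes:
  [0]=0xac  [1]=0xa4

ac a4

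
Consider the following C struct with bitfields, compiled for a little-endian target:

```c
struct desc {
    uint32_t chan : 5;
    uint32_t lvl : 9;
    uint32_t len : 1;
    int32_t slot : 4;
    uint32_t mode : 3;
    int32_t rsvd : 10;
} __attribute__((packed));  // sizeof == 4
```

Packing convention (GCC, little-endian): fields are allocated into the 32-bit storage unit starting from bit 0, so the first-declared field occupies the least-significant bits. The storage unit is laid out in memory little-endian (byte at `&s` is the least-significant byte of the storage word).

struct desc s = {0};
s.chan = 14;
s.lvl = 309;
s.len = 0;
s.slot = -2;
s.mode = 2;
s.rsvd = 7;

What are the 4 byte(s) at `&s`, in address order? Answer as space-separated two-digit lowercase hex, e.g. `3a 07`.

chan:5 = 14 → 0xe << 0 → word 0x0000000e
lvl:9 = 309 → 0x135 << 5 → word 0x000026ae
len:1 = 0 → 0x0 << 14 → word 0x000026ae
slot:4 = -2 → 0xe << 15 → word 0x000726ae
mode:3 = 2 → 0x2 << 19 → word 0x001726ae
rsvd:10 = 7 → 0x7 << 22 → word 0x01d726ae
word = 0x01d726ae → little-endian bytes:
  [0]=0xae  [1]=0x26  [2]=0xd7  [3]=0x01

ae 26 d7 01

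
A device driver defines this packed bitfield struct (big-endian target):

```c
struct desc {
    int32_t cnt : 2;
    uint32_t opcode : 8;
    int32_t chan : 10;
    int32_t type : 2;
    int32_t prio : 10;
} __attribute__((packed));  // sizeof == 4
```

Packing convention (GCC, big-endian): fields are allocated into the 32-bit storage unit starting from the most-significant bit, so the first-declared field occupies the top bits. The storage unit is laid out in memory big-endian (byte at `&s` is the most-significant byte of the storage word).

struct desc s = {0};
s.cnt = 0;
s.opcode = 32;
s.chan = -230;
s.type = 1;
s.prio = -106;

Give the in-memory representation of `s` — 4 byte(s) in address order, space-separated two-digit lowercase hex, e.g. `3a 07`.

08 31 a7 96

cnt (2b) val=0 bits=0x0 at bit 30: 0x00000000
opcode (8b) val=32 bits=0x20 at bit 22: 0x08000000
chan (10b) val=-230 bits=0x31a at bit 12: 0x0831a000
type (2b) val=1 bits=0x1 at bit 10: 0x0831a400
prio (10b) val=-106 bits=0x396 at bit 0: 0x0831a796
word = 0x0831a796 → big-endian bytes:
  [0]=0x08  [1]=0x31  [2]=0xa7  [3]=0x96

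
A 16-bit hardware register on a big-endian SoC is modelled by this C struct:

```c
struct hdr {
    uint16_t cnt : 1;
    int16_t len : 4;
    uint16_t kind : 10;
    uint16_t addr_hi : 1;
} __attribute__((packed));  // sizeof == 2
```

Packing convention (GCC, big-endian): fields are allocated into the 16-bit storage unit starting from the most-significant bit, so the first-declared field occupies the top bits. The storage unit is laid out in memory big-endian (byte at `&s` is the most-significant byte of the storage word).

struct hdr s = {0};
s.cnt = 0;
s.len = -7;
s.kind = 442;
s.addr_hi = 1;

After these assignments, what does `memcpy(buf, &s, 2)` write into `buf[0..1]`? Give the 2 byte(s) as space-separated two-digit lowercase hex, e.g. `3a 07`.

cnt (1b) val=0 bits=0x0 at bit 15: 0x0000
len (4b) val=-7 bits=0x9 at bit 11: 0x4800
kind (10b) val=442 bits=0x1ba at bit 1: 0x4b74
addr_hi (1b) val=1 bits=0x1 at bit 0: 0x4b75
word = 0x4b75 → big-endian bytes:
  [0]=0x4b  [1]=0x75

4b 75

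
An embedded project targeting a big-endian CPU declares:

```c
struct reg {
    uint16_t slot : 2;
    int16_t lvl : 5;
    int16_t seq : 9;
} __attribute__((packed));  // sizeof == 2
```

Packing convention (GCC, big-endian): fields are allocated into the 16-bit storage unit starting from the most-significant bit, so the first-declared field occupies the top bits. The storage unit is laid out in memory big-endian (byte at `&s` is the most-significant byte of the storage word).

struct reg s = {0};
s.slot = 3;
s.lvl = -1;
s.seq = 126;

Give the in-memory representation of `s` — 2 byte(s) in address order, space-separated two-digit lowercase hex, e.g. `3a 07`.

slot (2b) val=3 bits=0x3 at bit 14: 0xc000
lvl (5b) val=-1 bits=0x1f at bit 9: 0xfe00
seq (9b) val=126 bits=0x7e at bit 0: 0xfe7e
word = 0xfe7e → big-endian bytes:
  [0]=0xfe  [1]=0x7e

fe 7e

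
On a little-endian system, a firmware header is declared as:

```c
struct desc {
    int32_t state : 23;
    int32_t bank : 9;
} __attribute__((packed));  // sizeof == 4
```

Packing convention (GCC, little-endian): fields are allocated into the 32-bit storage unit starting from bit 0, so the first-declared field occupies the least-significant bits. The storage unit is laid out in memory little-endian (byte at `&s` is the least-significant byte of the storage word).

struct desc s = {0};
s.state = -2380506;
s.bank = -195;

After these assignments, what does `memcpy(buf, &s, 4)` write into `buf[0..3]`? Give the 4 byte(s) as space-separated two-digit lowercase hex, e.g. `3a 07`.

26 ad db 9e

state:23 = -2380506 → 0x5bad26 << 0 → word 0x005bad26
bank:9 = -195 → 0x13d << 23 → word 0x9edbad26
word = 0x9edbad26 → little-endian bytes:
  [0]=0x26  [1]=0xad  [2]=0xdb  [3]=0x9e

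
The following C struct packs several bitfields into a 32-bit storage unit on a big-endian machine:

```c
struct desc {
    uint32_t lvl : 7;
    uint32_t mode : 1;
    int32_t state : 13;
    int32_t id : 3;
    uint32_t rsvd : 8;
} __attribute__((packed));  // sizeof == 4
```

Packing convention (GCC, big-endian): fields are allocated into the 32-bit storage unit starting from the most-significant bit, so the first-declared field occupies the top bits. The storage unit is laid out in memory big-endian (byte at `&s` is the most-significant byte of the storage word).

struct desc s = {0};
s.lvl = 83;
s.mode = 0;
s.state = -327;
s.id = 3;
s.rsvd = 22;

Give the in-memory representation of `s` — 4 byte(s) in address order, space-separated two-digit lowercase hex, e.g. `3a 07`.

a6 f5 cb 16

[25+:7] lvl=83 & 0x7f = 0x53; word=0xa6000000
[24+:1] mode=0 & 0x1 = 0x0; word=0xa6000000
[11+:13] state=-327 & 0x1fff = 0x1eb9; word=0xa6f5c800
[8+:3] id=3 & 0x7 = 0x3; word=0xa6f5cb00
[0+:8] rsvd=22 & 0xff = 0x16; word=0xa6f5cb16
word = 0xa6f5cb16 → big-endian bytes:
  [0]=0xa6  [1]=0xf5  [2]=0xcb  [3]=0x16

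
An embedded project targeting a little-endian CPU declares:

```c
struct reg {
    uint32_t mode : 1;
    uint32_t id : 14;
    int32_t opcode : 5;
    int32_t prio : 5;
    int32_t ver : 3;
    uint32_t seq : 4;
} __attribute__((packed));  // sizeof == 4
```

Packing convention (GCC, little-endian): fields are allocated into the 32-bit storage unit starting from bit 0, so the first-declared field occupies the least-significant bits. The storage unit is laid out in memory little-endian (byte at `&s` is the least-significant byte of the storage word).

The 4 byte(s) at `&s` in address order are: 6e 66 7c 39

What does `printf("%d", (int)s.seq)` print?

[0]=0x6e [1]=0x66 [2]=0x7c [3]=0x39 (little-endian) → word 0x397c666e
mode [0+:1] = (word>>0) & 0x1 = 0
id [1+:14] = (word>>1) & 0x3fff = 13111
opcode [15+:5] = (word>>15) & 0x1f = 24
prio [20+:5] = (word>>20) & 0x1f = 23
ver [25+:3] = (word>>25) & 0x7 = 4
seq [28+:4] = (word>>28) & 0xf = 3  ←

3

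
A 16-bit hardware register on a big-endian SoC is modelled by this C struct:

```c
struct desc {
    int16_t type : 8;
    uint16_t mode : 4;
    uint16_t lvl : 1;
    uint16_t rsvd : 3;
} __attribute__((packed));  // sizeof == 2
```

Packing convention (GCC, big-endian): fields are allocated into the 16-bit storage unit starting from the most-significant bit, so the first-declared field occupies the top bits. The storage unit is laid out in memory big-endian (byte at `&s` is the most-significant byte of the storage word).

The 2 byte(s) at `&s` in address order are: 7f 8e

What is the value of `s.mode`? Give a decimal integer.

[0]=0x7f [1]=0x8e (big-endian) → word 0x7f8e
type [8+:8] = (word>>8) & 0xff = 127
mode [4+:4] = (word>>4) & 0xf = 8  ←
lvl [3+:1] = (word>>3) & 0x1 = 1
rsvd [0+:3] = (word>>0) & 0x7 = 6

8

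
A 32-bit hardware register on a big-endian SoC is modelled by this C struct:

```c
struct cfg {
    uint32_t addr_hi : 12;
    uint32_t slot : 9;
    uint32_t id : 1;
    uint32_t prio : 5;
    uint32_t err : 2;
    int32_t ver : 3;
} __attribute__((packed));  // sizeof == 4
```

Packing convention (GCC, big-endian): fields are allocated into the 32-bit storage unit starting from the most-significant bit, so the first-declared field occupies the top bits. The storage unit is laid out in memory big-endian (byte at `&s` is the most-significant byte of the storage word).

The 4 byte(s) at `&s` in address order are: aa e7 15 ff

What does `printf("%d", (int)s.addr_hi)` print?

2734

[0]=0xaa [1]=0xe7 [2]=0x15 [3]=0xff (big-endian) → word 0xaae715ff
addr_hi:12 @ bit 20 → (0xaae715ff>>20)&0xfff = 0xaae  ←
slot:9 @ bit 11 → (0xaae715ff>>11)&0x1ff = 0xe2
id:1 @ bit 10 → (0xaae715ff>>10)&0x1 = 0x1
prio:5 @ bit 5 → (0xaae715ff>>5)&0x1f = 0xf
err:2 @ bit 3 → (0xaae715ff>>3)&0x3 = 0x3
ver:3 @ bit 0 → (0xaae715ff>>0)&0x7 = 0x7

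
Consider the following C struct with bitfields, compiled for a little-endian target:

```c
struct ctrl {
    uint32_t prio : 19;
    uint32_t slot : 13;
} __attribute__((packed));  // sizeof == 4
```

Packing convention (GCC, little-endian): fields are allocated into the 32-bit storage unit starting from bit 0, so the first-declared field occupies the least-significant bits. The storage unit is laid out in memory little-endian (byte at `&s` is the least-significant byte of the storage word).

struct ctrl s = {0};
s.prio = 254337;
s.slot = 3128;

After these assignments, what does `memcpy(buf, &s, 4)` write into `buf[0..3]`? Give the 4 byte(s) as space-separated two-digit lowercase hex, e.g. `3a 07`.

81 e1 c3 61

prio (19b) val=254337 bits=0x3e181 at bit 0: 0x0003e181
slot (13b) val=3128 bits=0xc38 at bit 19: 0x61c3e181
word = 0x61c3e181 → little-endian bytes:
  [0]=0x81  [1]=0xe1  [2]=0xc3  [3]=0x61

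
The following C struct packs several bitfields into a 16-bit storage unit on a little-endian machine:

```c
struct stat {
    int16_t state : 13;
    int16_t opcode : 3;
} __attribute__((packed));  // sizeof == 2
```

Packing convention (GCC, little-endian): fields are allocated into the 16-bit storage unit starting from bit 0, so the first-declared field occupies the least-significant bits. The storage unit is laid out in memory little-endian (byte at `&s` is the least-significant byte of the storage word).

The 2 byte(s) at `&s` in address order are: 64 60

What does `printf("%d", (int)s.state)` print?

100

[0]=0x64 [1]=0x60 (little-endian) → word 0x6064
state [0+:13] = (word>>0) & 0x1fff = 100  ←
opcode [13+:3] = (word>>13) & 0x7 = 3
state signed 13b, MSB=0: value = 100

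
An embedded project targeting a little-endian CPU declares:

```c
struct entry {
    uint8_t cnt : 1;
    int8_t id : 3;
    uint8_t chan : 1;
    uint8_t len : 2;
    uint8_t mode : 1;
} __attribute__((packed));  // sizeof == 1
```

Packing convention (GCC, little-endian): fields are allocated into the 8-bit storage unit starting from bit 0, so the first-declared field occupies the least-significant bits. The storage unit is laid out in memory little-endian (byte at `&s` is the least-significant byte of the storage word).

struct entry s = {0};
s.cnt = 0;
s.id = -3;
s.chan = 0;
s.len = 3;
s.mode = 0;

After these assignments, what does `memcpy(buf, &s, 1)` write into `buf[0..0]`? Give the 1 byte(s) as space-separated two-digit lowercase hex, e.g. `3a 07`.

cnt:1 = 0 → 0x0 << 0 → word 0x00
id:3 = -3 → 0x5 << 1 → word 0x0a
chan:1 = 0 → 0x0 << 4 → word 0x0a
len:2 = 3 → 0x3 << 5 → word 0x6a
mode:1 = 0 → 0x0 << 7 → word 0x6a
word = 0x6a → little-endian bytes:
  [0]=0x6a

6a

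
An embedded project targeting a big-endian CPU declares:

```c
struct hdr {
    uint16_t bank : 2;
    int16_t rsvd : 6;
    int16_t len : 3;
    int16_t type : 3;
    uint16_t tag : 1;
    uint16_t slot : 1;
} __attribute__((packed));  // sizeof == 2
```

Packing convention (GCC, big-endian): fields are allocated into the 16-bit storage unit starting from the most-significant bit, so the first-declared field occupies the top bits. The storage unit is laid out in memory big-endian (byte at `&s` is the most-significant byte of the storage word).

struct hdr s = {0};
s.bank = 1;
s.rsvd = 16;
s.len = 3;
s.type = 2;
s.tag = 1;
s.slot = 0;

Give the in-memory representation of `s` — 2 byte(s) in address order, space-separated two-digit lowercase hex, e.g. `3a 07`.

50 6a

bank (2b) val=1 bits=0x1 at bit 14: 0x4000
rsvd (6b) val=16 bits=0x10 at bit 8: 0x5000
len (3b) val=3 bits=0x3 at bit 5: 0x5060
type (3b) val=2 bits=0x2 at bit 2: 0x5068
tag (1b) val=1 bits=0x1 at bit 1: 0x506a
slot (1b) val=0 bits=0x0 at bit 0: 0x506a
word = 0x506a → big-endian bytes:
  [0]=0x50  [1]=0x6a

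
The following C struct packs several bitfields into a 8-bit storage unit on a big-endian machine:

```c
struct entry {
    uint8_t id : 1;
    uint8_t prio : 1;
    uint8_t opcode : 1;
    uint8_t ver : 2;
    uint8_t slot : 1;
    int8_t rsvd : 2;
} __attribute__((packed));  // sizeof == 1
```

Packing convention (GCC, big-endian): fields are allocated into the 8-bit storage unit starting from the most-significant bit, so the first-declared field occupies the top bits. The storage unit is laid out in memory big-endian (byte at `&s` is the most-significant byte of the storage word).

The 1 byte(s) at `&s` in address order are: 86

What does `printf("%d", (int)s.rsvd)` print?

-2

[0]=0x86 (big-endian) → word 0x86
id [7+:1] = (word>>7) & 0x1 = 1
prio [6+:1] = (word>>6) & 0x1 = 0
opcode [5+:1] = (word>>5) & 0x1 = 0
ver [3+:2] = (word>>3) & 0x3 = 0
slot [2+:1] = (word>>2) & 0x1 = 1
rsvd [0+:2] = (word>>0) & 0x3 = 2  ←
rsvd signed 2b, MSB=1: 2 - 4 = -2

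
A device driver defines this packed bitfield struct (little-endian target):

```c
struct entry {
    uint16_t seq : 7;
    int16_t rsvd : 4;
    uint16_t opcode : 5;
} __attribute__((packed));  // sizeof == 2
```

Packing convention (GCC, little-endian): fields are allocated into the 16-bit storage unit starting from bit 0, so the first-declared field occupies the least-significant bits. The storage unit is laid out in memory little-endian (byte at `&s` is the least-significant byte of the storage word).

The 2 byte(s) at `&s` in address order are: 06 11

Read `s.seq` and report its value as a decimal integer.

6

[0]=0x06 [1]=0x11 (little-endian) → word 0x1106
seq:7 @ bit 0 → (0x1106>>0)&0x7f = 0x6  ←
rsvd:4 @ bit 7 → (0x1106>>7)&0xf = 0x2
opcode:5 @ bit 11 → (0x1106>>11)&0x1f = 0x2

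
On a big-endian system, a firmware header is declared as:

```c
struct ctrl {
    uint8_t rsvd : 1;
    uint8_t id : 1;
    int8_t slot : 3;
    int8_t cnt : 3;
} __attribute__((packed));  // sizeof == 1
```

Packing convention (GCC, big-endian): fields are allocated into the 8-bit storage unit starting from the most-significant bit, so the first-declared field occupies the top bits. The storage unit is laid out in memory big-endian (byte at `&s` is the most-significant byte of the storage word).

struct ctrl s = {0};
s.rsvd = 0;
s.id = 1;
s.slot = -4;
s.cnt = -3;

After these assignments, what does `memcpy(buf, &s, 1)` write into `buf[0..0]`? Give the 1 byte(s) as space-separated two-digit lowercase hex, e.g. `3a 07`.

65

[7+:1] rsvd=0 & 0x1 = 0x0; word=0x00
[6+:1] id=1 & 0x1 = 0x1; word=0x40
[3+:3] slot=-4 & 0x7 = 0x4; word=0x60
[0+:3] cnt=-3 & 0x7 = 0x5; word=0x65
word = 0x65 → big-endian bytes:
  [0]=0x65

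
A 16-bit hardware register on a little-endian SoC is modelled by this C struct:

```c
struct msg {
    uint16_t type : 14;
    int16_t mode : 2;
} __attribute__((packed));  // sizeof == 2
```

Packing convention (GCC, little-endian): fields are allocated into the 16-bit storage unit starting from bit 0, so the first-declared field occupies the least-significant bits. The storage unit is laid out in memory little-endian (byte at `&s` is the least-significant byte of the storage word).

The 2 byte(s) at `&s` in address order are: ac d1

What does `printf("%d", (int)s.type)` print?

4524

[0]=0xac [1]=0xd1 (little-endian) → word 0xd1ac
type:14 @ bit 0 → (0xd1ac>>0)&0x3fff = 0x11ac  ←
mode:2 @ bit 14 → (0xd1ac>>14)&0x3 = 0x3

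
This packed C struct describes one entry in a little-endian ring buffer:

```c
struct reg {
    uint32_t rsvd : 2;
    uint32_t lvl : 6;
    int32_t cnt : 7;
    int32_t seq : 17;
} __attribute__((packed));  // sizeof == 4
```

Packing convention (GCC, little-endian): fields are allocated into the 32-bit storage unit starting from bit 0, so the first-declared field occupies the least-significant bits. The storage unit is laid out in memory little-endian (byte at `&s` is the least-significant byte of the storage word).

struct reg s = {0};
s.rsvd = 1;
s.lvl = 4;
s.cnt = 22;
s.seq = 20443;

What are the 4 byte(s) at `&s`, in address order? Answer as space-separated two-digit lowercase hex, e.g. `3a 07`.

11 96 ed 27

[0+:2] rsvd=1 & 0x3 = 0x1; word=0x00000001
[2+:6] lvl=4 & 0x3f = 0x4; word=0x00000011
[8+:7] cnt=22 & 0x7f = 0x16; word=0x00001611
[15+:17] seq=20443 & 0x1ffff = 0x4fdb; word=0x27ed9611
word = 0x27ed9611 → little-endian bytes:
  [0]=0x11  [1]=0x96  [2]=0xed  [3]=0x27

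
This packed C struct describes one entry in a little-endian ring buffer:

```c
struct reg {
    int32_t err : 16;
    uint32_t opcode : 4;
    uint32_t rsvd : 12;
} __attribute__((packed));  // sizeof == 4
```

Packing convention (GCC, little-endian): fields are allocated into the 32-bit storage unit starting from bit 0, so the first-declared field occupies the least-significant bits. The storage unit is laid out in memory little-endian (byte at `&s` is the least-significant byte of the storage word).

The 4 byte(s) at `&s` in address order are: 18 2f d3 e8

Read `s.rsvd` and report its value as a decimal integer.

[0]=0x18 [1]=0x2f [2]=0xd3 [3]=0xe8 (little-endian) → word 0xe8d32f18
err:16 @ bit 0 → (0xe8d32f18>>0)&0xffff = 0x2f18
opcode:4 @ bit 16 → (0xe8d32f18>>16)&0xf = 0x3
rsvd:12 @ bit 20 → (0xe8d32f18>>20)&0xfff = 0xe8d  ←

3725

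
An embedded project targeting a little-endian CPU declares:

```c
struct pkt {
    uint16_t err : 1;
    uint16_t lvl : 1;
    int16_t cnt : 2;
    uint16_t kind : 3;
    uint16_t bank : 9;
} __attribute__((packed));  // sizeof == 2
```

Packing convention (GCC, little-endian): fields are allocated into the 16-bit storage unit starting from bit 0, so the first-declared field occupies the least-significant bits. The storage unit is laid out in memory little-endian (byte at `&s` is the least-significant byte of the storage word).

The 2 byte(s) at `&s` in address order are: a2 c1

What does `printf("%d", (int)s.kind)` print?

2

[0]=0xa2 [1]=0xc1 (little-endian) → word 0xc1a2
err:1 @ bit 0 → (0xc1a2>>0)&0x1 = 0x0
lvl:1 @ bit 1 → (0xc1a2>>1)&0x1 = 0x1
cnt:2 @ bit 2 → (0xc1a2>>2)&0x3 = 0x0
kind:3 @ bit 4 → (0xc1a2>>4)&0x7 = 0x2  ←
bank:9 @ bit 7 → (0xc1a2>>7)&0x1ff = 0x183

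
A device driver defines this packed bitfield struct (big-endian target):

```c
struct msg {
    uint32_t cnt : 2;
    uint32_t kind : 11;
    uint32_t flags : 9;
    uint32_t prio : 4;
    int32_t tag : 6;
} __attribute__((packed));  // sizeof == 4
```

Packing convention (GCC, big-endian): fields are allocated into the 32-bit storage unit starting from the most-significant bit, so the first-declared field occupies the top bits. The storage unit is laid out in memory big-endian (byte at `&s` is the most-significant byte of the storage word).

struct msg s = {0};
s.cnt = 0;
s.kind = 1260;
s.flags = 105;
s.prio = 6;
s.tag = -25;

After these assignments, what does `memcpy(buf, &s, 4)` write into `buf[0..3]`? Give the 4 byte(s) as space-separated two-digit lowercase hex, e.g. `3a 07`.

27 61 a5 a7

[30+:2] cnt=0 & 0x3 = 0x0; word=0x00000000
[19+:11] kind=1260 & 0x7ff = 0x4ec; word=0x27600000
[10+:9] flags=105 & 0x1ff = 0x69; word=0x2761a400
[6+:4] prio=6 & 0xf = 0x6; word=0x2761a580
[0+:6] tag=-25 & 0x3f = 0x27; word=0x2761a5a7
word = 0x2761a5a7 → big-endian bytes:
  [0]=0x27  [1]=0x61  [2]=0xa5  [3]=0xa7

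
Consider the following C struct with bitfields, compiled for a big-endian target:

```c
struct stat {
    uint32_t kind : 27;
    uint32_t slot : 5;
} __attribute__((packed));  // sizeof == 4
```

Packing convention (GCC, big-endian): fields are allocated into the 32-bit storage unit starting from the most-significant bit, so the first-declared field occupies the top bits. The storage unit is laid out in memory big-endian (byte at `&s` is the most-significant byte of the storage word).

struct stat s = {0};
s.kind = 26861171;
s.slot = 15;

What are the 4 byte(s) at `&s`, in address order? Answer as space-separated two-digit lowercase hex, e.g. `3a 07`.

[5+:27] kind=26861171 & 0x7ffffff = 0x199de73; word=0x333bce60
[0+:5] slot=15 & 0x1f = 0xf; word=0x333bce6f
word = 0x333bce6f → big-endian bytes:
  [0]=0x33  [1]=0x3b  [2]=0xce  [3]=0x6f

33 3b ce 6f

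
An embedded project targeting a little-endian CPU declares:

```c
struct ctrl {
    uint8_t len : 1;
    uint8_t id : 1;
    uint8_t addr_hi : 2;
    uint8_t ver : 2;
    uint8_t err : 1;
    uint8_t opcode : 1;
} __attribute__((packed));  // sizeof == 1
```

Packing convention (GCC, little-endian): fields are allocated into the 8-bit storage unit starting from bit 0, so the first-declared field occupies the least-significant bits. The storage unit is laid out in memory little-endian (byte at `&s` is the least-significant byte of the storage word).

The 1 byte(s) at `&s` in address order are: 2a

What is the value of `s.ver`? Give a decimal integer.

2

[0]=0x2a (little-endian) → word 0x2a
len:1 @ bit 0 → (0x2a>>0)&0x1 = 0x0
id:1 @ bit 1 → (0x2a>>1)&0x1 = 0x1
addr_hi:2 @ bit 2 → (0x2a>>2)&0x3 = 0x2
ver:2 @ bit 4 → (0x2a>>4)&0x3 = 0x2  ←
err:1 @ bit 6 → (0x2a>>6)&0x1 = 0x0
opcode:1 @ bit 7 → (0x2a>>7)&0x1 = 0x0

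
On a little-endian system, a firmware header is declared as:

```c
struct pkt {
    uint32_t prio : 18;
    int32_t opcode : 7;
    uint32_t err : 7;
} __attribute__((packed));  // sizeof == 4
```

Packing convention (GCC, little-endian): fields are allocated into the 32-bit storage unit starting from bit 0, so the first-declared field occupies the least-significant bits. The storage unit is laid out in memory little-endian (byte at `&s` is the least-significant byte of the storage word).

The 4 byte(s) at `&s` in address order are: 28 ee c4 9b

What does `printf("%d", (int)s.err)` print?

[0]=0x28 [1]=0xee [2]=0xc4 [3]=0x9b (little-endian) → word 0x9bc4ee28
prio [0+:18] = (word>>0) & 0x3ffff = 60968
opcode [18+:7] = (word>>18) & 0x7f = 113
err [25+:7] = (word>>25) & 0x7f = 77  ←

77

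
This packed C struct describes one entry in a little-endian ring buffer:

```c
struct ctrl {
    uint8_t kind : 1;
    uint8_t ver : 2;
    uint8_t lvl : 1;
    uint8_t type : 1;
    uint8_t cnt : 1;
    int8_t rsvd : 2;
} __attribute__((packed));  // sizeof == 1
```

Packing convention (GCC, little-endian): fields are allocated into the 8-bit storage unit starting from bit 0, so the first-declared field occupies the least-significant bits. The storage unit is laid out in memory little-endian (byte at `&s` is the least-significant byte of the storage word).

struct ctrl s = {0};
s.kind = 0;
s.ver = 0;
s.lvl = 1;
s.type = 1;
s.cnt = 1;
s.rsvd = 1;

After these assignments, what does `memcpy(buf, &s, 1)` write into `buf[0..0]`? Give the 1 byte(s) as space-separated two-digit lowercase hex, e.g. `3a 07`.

kind (1b) val=0 bits=0x0 at bit 0: 0x00
ver (2b) val=0 bits=0x0 at bit 1: 0x00
lvl (1b) val=1 bits=0x1 at bit 3: 0x08
type (1b) val=1 bits=0x1 at bit 4: 0x18
cnt (1b) val=1 bits=0x1 at bit 5: 0x38
rsvd (2b) val=1 bits=0x1 at bit 6: 0x78
word = 0x78 → little-endian bytes:
  [0]=0x78

78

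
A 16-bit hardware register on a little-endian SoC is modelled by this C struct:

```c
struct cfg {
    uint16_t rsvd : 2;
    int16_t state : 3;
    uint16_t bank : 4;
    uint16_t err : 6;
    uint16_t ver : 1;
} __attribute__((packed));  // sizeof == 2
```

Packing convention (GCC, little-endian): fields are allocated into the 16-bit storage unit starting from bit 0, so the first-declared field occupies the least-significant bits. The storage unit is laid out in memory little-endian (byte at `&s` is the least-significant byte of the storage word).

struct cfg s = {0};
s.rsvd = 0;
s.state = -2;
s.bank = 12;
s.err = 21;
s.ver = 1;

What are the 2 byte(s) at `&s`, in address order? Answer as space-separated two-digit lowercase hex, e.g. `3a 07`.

rsvd (2b) val=0 bits=0x0 at bit 0: 0x0000
state (3b) val=-2 bits=0x6 at bit 2: 0x0018
bank (4b) val=12 bits=0xc at bit 5: 0x0198
err (6b) val=21 bits=0x15 at bit 9: 0x2b98
ver (1b) val=1 bits=0x1 at bit 15: 0xab98
word = 0xab98 → little-endian bytes:
  [0]=0x98  [1]=0xab

98 ab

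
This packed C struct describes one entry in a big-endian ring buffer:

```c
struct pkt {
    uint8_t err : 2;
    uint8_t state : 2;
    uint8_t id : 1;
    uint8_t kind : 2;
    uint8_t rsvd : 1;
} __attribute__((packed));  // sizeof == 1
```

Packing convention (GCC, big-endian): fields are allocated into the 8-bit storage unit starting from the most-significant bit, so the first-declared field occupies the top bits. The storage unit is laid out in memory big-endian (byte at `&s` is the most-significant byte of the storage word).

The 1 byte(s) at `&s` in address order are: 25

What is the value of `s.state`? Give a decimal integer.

2

[0]=0x25 (big-endian) → word 0x25
err:2 @ bit 6 → (0x25>>6)&0x3 = 0x0
state:2 @ bit 4 → (0x25>>4)&0x3 = 0x2  ←
id:1 @ bit 3 → (0x25>>3)&0x1 = 0x0
kind:2 @ bit 1 → (0x25>>1)&0x3 = 0x2
rsvd:1 @ bit 0 → (0x25>>0)&0x1 = 0x1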